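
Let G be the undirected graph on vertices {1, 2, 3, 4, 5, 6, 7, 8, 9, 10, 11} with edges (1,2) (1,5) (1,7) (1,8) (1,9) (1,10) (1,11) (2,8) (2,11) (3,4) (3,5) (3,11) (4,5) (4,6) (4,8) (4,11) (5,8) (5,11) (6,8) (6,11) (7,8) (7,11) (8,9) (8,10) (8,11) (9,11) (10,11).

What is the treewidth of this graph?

3

A width-3 tree decomposition is:
Bags: B1 = {1, 5, 8, 11}  B2 = {1, 2, 8, 11}  B3 = {4, 5, 8, 11}  B4 = {4, 6, 8, 11}  B5 = {3, 4, 5, 11}  B6 = {1, 8, 9, 11}  B7 = {1, 8, 10, 11}  B8 = {1, 7, 8, 11}
Tree: B1–B2, B1–B3, B3–B4, B3–B5, B1–B6, B1–B7, B1–B8
Each bag holds 4 vertices, so the decomposition has width 3, which upper-bounds the treewidth. On the other hand G contains the 4-clique {1, 2, 8, 11}. A clique must lie in a single bag of any decomposition, so no decomposition can have width below 3. The upper and lower bounds meet at 3, so that is the treewidth.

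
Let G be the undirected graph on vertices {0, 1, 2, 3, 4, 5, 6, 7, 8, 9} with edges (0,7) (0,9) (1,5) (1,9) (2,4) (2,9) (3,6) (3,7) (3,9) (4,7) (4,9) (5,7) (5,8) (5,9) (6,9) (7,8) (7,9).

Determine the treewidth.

A width-2 tree decomposition is:
Bags: B1 = {5, 7, 9}  B2 = {3, 7, 9}  B3 = {4, 7, 9}  B4 = {1, 5, 9}  B5 = {3, 6, 9}  B6 = {2, 4, 9}  B7 = {0, 7, 9}  B8 = {5, 7, 8}
Tree: B1–B2, B2–B3, B1–B4, B2–B5, B3–B6, B3–B7, B1–B8
The largest bag has 3 vertices, giving width 2; this decomposition certifies tw(G) ≤ 2. On the other hand G contains the 3-clique {5, 7, 8}. A clique must lie in a single bag of any decomposition, so no decomposition can have width below 2. The upper and lower bounds meet at 2, so that is the treewidth.

2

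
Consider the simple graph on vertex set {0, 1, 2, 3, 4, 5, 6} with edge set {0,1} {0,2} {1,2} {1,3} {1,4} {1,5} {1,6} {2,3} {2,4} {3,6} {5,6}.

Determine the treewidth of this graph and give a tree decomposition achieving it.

Treewidth 2.
One optimal decomposition is:
Bags: B1 = {1, 2, 3}  B2 = {1, 3, 6}  B3 = {1, 2, 4}  B4 = {1, 5, 6}  B5 = {0, 1, 2}
Tree: B1–B2, B1–B3, B2–B4, B1–B5

The largest bag has 3 vertices, giving width 2; this decomposition certifies tw(G) ≤ 2. Conversely, {0, 1, 2} is a clique of size 3, and the vertices of any clique must share a bag in every tree decomposition; so some bag has ≥ 3 vertices and tw(G) ≥ 2. Therefore the treewidth is 2.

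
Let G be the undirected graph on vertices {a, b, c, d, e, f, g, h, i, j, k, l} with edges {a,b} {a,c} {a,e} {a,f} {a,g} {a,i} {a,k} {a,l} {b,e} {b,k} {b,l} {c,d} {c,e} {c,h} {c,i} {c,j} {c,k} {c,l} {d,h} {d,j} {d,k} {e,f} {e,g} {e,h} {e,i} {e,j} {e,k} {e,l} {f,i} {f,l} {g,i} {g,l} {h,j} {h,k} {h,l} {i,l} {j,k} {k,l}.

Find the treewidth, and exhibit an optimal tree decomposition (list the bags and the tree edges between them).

Treewidth 4.
One optimal decomposition is:
Bags: B1 = {a, c, e, k, l}  B2 = {c, e, h, k, l}  B3 = {c, e, h, j, k}  B4 = {c, d, h, j, k}  B5 = {a, c, e, i, l}  B6 = {a, e, f, i, l}  B7 = {a, e, g, i, l}  B8 = {a, b, e, k, l}
Tree: B1–B2, B2–B3, B3–B4, B1–B5, B5–B6, B5–B7, B1–B8

Each bag holds 5 vertices, so the decomposition has width 4, which upper-bounds the treewidth. Conversely, {c, d, h, j, k} is a clique of size 5, and the vertices of any clique must share a bag in every tree decomposition; so some bag has ≥ 5 vertices and tw(G) ≥ 4. Hence tw(G) = 4 exactly.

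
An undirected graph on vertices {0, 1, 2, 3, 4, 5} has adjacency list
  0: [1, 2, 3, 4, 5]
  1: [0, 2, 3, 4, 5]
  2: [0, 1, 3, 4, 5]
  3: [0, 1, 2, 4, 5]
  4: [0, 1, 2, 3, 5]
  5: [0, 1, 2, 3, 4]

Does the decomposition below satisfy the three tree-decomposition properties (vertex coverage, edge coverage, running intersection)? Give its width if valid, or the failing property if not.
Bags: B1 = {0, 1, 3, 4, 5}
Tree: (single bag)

A tree decomposition must satisfy three properties: every vertex lies in some bag; for every edge, both endpoints lie together in some bag; and for every vertex, the bags containing it form a connected subtree. Here vertex 2 appears in no bag, so the decomposition is invalid.

No — vertex 2 appears in no bag.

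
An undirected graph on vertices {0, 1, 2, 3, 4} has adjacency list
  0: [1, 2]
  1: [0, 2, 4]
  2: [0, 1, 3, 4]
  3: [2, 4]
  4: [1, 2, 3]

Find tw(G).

2

A width-2 tree decomposition is:
Bags: B1 = {2, 3, 4}  B2 = {1, 2, 4}  B3 = {0, 1, 2}
Tree: B1–B2, B2–B3
Each bag holds 3 vertices, so the decomposition has width 2, which upper-bounds the treewidth. On the other hand G contains the 3-clique {0, 1, 2}. A clique must lie in a single bag of any decomposition, so no decomposition can have width below 2. Therefore the treewidth is 2.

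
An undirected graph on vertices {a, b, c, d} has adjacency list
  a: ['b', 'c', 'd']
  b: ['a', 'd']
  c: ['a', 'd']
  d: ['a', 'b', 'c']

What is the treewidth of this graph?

A width-2 tree decomposition is:
Bags: B1 = {a, c, d}  B2 = {a, b, d}
Tree: B1–B2
The largest bag has 3 vertices, giving width 2; this decomposition certifies tw(G) ≤ 2. On the other hand G contains the 3-clique {a, c, d}. A clique must lie in a single bag of any decomposition, so no decomposition can have width below 2. Combining the bounds, tw(G) = 2.

2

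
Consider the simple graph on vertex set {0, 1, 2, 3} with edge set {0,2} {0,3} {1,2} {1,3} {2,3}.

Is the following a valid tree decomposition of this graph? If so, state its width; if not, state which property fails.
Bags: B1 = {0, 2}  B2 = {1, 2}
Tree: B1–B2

No — vertex 3 appears in no bag.

A tree decomposition must satisfy three properties: every vertex lies in some bag; for every edge, both endpoints lie together in some bag; and for every vertex, the bags containing it form a connected subtree. Here vertex 3 appears in no bag, so the decomposition is invalid.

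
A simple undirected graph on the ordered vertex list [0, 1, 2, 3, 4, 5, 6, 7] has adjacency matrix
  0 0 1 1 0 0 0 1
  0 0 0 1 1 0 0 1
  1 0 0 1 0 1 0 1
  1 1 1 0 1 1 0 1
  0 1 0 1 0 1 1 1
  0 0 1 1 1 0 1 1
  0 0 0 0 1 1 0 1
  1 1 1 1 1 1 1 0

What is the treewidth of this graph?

A width-3 tree decomposition is:
Bags: B1 = {2, 3, 5, 7}  B2 = {3, 4, 5, 7}  B3 = {1, 3, 4, 7}  B4 = {4, 5, 6, 7}  B5 = {0, 2, 3, 7}
Tree: B1–B2, B2–B3, B2–B4, B1–B5
Every bag has size at most 4, so the width is 4 − 1 = 3 and tw(G) ≤ 3. For the lower bound, the 4 vertices {1, 3, 4, 7} are pairwise adjacent, and any tree decomposition puts a clique entirely inside one bag — forcing width ≥ 3. The upper and lower bounds meet at 3, so that is the treewidth.

3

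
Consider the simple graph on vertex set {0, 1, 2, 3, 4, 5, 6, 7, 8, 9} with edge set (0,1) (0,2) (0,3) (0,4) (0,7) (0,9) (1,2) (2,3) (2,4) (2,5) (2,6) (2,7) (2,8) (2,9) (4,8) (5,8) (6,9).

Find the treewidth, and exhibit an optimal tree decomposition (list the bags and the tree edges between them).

Treewidth 2.
One such decomposition:
Bags: B1 = {0, 2, 9}  B2 = {0, 2, 7}  B3 = {2, 6, 9}  B4 = {0, 2, 4}  B5 = {2, 4, 8}  B6 = {2, 5, 8}  B7 = {0, 2, 3}  B8 = {0, 1, 2}
Tree: B1–B2, B1–B3, B1–B4, B4–B5, B5–B6, B4–B7, B7–B8

Each bag holds 3 vertices, so the decomposition has width 2, which upper-bounds the treewidth. On the other hand G contains the 3-clique {0, 1, 2}. A clique must lie in a single bag of any decomposition, so no decomposition can have width below 2. Hence tw(G) = 2 exactly.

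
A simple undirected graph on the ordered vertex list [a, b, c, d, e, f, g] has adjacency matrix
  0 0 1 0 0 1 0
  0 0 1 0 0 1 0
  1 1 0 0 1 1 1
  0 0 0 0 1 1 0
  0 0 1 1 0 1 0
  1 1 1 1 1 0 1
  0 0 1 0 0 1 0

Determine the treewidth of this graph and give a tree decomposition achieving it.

Treewidth 2.
One optimal decomposition is:
Bags: B1 = {b, c, f}  B2 = {c, f, g}  B3 = {c, e, f}  B4 = {a, c, f}  B5 = {d, e, f}
Tree: B1–B2, B1–B3, B3–B4, B3–B5

Each bag holds 3 vertices, so the decomposition has width 2, which upper-bounds the treewidth. Conversely, {d, e, f} is a clique of size 3, and the vertices of any clique must share a bag in every tree decomposition; so some bag has ≥ 3 vertices and tw(G) ≥ 2. Combining the bounds, tw(G) = 2.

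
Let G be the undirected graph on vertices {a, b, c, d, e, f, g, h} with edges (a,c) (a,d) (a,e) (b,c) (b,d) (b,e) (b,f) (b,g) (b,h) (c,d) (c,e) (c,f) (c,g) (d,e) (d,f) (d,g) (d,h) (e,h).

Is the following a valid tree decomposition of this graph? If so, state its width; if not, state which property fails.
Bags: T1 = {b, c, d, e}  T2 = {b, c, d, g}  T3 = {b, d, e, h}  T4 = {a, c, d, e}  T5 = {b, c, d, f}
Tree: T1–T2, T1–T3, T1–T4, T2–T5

Vertex coverage: the bags together contain {a, b, c, d, e, f, g, h}, the full vertex set. Edge coverage: each edge of G has both endpoints in at least one bag. Running intersection: for every vertex, the bags containing it form a connected subtree. All three properties hold, so this is a valid tree decomposition of width max|bag| − 1 = 3, and hence tw(G) ≤ 3.

Yes; width 3.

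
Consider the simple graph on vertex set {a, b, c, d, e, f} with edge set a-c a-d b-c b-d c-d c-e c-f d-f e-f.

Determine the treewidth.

A width-2 tree decomposition is:
Bags: B1 = {c, d, f}  B2 = {c, e, f}  B3 = {a, c, d}  B4 = {b, c, d}
Tree: B1–B2, B1–B3, B3–B4
The largest bag has 3 vertices, giving width 2; this decomposition certifies tw(G) ≤ 2. Conversely, {a, c, d} is a clique of size 3, and the vertices of any clique must share a bag in every tree decomposition; so some bag has ≥ 3 vertices and tw(G) ≥ 2. Hence tw(G) = 2 exactly.

2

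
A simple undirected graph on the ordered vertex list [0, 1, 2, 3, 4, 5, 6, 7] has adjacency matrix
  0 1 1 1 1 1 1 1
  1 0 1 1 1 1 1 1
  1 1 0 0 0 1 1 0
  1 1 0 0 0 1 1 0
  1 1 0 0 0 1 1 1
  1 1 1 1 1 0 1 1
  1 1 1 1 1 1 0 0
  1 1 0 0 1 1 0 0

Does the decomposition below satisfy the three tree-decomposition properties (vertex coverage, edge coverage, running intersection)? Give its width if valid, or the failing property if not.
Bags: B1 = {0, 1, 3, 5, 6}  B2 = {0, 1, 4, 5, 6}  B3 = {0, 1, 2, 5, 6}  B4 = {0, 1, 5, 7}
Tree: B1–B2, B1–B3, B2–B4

A tree decomposition must satisfy three properties: every vertex lies in some bag; for every edge, both endpoints lie together in some bag; and for every vertex, the bags containing it form a connected subtree. Here edge (4,7) lies in no bag, so the decomposition is invalid.

No — edge (4,7) lies in no bag.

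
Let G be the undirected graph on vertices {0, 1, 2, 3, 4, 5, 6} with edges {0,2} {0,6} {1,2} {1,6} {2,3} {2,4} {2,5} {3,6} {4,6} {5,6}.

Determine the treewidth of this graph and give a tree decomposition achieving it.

Every bag has size at most 3, so the width is 3 − 1 = 2 and tw(G) ≤ 2. The edges 6–5–2–4–6 form a cycle, so G is not a tree and its treewidth is at least 2. The upper and lower bounds meet at 2, so that is the treewidth.

Treewidth 2.
One optimal decomposition is:
Bags: B1 = {2, 5, 6}  B2 = {2, 4, 6}  B3 = {1, 2, 6}  B4 = {2, 3, 6}  B5 = {0, 2, 6}
Tree: B1–B2, B2–B3, B3–B4, B4–B5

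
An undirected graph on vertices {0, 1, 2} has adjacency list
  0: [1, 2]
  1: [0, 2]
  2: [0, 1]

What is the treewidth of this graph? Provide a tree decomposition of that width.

Treewidth 2.
One optimal decomposition is:
Bags: B1 = {0, 1, 2}
Tree: (single bag)

With just one bag of size 3, the width is 3 − 1 = 2, so tw(G) ≤ 2. Conversely, {0, 1, 2} is a clique of size 3, and the vertices of any clique must share a bag in every tree decomposition; so some bag has ≥ 3 vertices and tw(G) ≥ 2. Hence tw(G) = 2 exactly.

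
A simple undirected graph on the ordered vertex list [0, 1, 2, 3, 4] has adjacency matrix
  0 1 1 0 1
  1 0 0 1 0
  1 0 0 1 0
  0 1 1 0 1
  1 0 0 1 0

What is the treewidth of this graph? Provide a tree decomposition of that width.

Treewidth 2.
Bags: B1 = {0, 1, 3}  B2 = {0, 2, 3}  B3 = {0, 3, 4}
Tree: B1–B2, B2–B3

Every bag has size at most 3, so the width is 3 − 1 = 2 and tw(G) ≤ 2. Since 1–3–2–0–1 is a cycle in G, G is not acyclic. Forests are exactly the graphs of treewidth ≤ 1, so tw(G) ≥ 2. Therefore the treewidth is 2.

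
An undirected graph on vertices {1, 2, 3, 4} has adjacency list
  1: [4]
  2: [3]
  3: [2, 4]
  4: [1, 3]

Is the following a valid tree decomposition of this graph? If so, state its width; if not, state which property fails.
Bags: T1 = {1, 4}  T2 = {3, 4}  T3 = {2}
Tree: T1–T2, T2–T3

A tree decomposition must satisfy three properties: every vertex lies in some bag; for every edge, both endpoints lie together in some bag; and for every vertex, the bags containing it form a connected subtree. Here edge (3,2) lies in no bag, so the decomposition is invalid.

No — edge (3,2) lies in no bag.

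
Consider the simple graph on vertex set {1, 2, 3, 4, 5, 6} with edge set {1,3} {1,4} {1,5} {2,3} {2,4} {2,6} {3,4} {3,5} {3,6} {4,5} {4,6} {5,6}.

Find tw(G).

A width-3 tree decomposition is:
Bags: B1 = {3, 4, 5, 6}  B2 = {2, 3, 4, 6}  B3 = {1, 3, 4, 5}
Tree: B1–B2, B1–B3
Each bag holds 4 vertices, so the decomposition has width 3, which upper-bounds the treewidth. For the lower bound, the 4 vertices {2, 3, 4, 6} are pairwise adjacent, and any tree decomposition puts a clique entirely inside one bag — forcing width ≥ 3. Therefore the treewidth is 3.

3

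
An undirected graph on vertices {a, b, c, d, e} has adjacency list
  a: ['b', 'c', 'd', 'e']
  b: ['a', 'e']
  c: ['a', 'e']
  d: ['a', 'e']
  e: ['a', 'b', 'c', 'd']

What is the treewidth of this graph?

2

A width-2 tree decomposition is:
Bags: B1 = {a, b, e}  B2 = {a, c, e}  B3 = {a, d, e}
Tree: B1–B2, B2–B3
Each bag holds 3 vertices, so the decomposition has width 2, which upper-bounds the treewidth. Conversely, {a, d, e} is a clique of size 3, and the vertices of any clique must share a bag in every tree decomposition; so some bag has ≥ 3 vertices and tw(G) ≥ 2. Hence tw(G) = 2 exactly.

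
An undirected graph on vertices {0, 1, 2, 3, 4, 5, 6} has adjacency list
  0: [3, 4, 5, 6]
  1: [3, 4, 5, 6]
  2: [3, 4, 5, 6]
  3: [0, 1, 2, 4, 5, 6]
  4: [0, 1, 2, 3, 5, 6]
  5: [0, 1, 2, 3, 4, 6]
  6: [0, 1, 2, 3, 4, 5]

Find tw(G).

4

A width-4 tree decomposition is:
Bags: B1 = {0, 3, 4, 5, 6}  B2 = {1, 3, 4, 5, 6}  B3 = {2, 3, 4, 5, 6}
Tree: B1–B2, B2–B3
Every bag has size at most 5, so the width is 5 − 1 = 4 and tw(G) ≤ 4. On the other hand G contains the 5-clique {0, 3, 4, 5, 6}. A clique must lie in a single bag of any decomposition, so no decomposition can have width below 4. The upper and lower bounds meet at 4, so that is the treewidth.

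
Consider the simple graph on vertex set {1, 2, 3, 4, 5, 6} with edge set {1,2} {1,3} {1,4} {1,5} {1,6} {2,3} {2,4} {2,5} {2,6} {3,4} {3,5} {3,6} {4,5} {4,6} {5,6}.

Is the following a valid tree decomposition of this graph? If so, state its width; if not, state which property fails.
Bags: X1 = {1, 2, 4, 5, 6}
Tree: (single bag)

A tree decomposition must satisfy three properties: every vertex lies in some bag; for every edge, both endpoints lie together in some bag; and for every vertex, the bags containing it form a connected subtree. Here vertex 3 appears in no bag, so the decomposition is invalid.

No — vertex 3 appears in no bag.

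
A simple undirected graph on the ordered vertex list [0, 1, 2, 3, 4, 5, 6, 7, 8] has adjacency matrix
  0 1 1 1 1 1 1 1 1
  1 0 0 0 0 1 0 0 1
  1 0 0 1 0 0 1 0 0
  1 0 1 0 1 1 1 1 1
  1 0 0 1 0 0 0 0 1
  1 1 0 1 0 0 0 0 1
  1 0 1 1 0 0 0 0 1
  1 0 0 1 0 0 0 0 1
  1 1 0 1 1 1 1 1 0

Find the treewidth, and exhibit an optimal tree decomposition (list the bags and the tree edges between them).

Each bag holds 4 vertices, so the decomposition has width 3, which upper-bounds the treewidth. For the lower bound, the 4 vertices {0, 1, 5, 8} are pairwise adjacent, and any tree decomposition puts a clique entirely inside one bag — forcing width ≥ 3. Combining the bounds, tw(G) = 3.

Treewidth 3.
One optimal decomposition is:
Bags: B1 = {0, 3, 6, 8}  B2 = {0, 3, 4, 8}  B3 = {0, 2, 3, 6}  B4 = {0, 3, 7, 8}  B5 = {0, 3, 5, 8}  B6 = {0, 1, 5, 8}
Tree: B1–B2, B1–B3, B1–B4, B2–B5, B5–B6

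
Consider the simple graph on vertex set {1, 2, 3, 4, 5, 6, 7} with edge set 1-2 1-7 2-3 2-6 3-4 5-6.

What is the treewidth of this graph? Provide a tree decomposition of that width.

Treewidth 1.
One optimal decomposition is:
Bags: B1 = {1, 7}  B2 = {1, 2}  B3 = {2, 6}  B4 = {2, 3}  B5 = {3, 4}  B6 = {5, 6}
Tree: B1–B2, B2–B3, B2–B4, B4–B5, B3–B6

Each bag holds 2 vertices, so the decomposition has width 1, which upper-bounds the treewidth. Since G has at least one edge (e.g. 1–7), it is not an edgeless graph, so tw(G) ≥ 1. Combining the bounds, tw(G) = 1.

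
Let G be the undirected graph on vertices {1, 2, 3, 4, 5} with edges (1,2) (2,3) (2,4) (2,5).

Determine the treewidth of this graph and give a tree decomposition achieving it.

Every bag has size at most 2, so the width is 2 − 1 = 1 and tw(G) ≤ 1. Any graph with an edge has treewidth ≥ 1, and G has the edge 3–2. The upper and lower bounds meet at 1, so that is the treewidth.

Treewidth 1.
Bags: B1 = {2, 3}  B2 = {2, 5}  B3 = {1, 2}  B4 = {2, 4}
Tree: B1–B2, B1–B3, B1–B4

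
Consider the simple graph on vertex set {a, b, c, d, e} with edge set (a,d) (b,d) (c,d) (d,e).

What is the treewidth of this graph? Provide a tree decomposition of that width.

The largest bag has 2 vertices, giving width 1; this decomposition certifies tw(G) ≤ 1. Any graph with an edge has treewidth ≥ 1, and G has the edge d–b. Hence tw(G) = 1 exactly.

Treewidth 1.
Bags: B1 = {b, d}  B2 = {a, d}  B3 = {d, e}  B4 = {c, d}
Tree: B1–B2, B1–B3, B2–B4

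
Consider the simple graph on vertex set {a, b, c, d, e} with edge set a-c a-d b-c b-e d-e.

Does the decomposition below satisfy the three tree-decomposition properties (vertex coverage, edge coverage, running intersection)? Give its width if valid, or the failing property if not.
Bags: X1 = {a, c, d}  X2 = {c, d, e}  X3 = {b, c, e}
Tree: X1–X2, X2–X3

Yes; width 2.

Every vertex of G appears in some bag (union = {a, b, c, d, e}); every edge is covered by a bag; and for each vertex v the set of bags containing v is connected in the bag tree. The decomposition is therefore valid. The largest bag has 3 vertices, so the width is 2.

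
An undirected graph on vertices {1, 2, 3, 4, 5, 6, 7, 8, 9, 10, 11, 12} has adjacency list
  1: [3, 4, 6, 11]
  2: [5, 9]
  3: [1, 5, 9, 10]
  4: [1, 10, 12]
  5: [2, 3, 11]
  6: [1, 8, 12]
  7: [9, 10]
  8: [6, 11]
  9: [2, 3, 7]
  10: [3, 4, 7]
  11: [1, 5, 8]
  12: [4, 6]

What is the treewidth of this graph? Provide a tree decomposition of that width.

Every bag has size at most 4, so the width is 4 − 1 = 3 and tw(G) ≤ 3. For the lower bound: the 4 vertex sets {6,8,12}, {11}, {1}, {3,4,5,10} are disjoint, each induces a connected subgraph, and every pair is joined by at least one edge of G. Contracting each set to a single vertex therefore yields K_{4} as a minor, and since treewidth is minor-monotone, tw(G) ≥ tw(K_{4}) = 3. Combining the bounds, tw(G) = 3.

Treewidth 3.
One such decomposition:
Bags: B1 = {6, 8, 11, 12}  B2 = {1, 6, 11, 12}  B3 = {1, 4, 11, 12}  B4 = {1, 4, 5, 11}  B5 = {1, 3, 4, 5}  B6 = {3, 4, 5, 10}  B7 = {2, 3, 5, 10}  B8 = {2, 3, 9, 10}  B9 = {2, 7, 9, 10}
Tree: B1–B2, B2–B3, B3–B4, B4–B5, B5–B6, B6–B7, B7–B8, B8–B9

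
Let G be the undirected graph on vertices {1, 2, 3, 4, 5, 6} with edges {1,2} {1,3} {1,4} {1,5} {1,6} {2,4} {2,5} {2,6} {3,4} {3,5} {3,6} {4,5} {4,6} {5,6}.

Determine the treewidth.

A width-4 tree decomposition is:
Bags: B1 = {1, 3, 4, 5, 6}  B2 = {1, 2, 4, 5, 6}
Tree: B1–B2
Each bag holds 5 vertices, so the decomposition has width 4, which upper-bounds the treewidth. On the other hand G contains the 5-clique {1, 2, 4, 5, 6}. A clique must lie in a single bag of any decomposition, so no decomposition can have width below 4. Therefore the treewidth is 4.

4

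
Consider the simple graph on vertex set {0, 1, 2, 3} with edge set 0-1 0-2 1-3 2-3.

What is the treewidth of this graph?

2

A width-2 tree decomposition is:
Bags: B1 = {1, 2, 3}  B2 = {0, 1, 2}
Tree: B1–B2
The largest bag has 3 vertices, giving width 2; this decomposition certifies tw(G) ≤ 2. The edges 1–3–2–0–1 form a cycle, so G is not a tree and its treewidth is at least 2. The upper and lower bounds meet at 2, so that is the treewidth.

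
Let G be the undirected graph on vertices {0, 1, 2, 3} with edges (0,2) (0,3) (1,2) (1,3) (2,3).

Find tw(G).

2

A width-2 tree decomposition is:
Bags: B1 = {1, 2, 3}  B2 = {0, 2, 3}
Tree: B1–B2
Every bag has size at most 3, so the width is 3 − 1 = 2 and tw(G) ≤ 2. For the lower bound, the 3 vertices {0, 2, 3} are pairwise adjacent, and any tree decomposition puts a clique entirely inside one bag — forcing width ≥ 2. Therefore the treewidth is 2.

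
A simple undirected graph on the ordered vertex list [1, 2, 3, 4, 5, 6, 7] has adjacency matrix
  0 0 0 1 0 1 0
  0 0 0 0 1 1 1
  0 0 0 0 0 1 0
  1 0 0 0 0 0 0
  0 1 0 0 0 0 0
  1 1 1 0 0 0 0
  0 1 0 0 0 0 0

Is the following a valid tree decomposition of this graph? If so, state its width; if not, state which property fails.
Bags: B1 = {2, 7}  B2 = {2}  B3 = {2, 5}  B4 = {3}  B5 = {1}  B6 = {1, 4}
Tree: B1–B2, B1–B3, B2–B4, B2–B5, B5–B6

A tree decomposition must satisfy three properties: every vertex lies in some bag; for every edge, both endpoints lie together in some bag; and for every vertex, the bags containing it form a connected subtree. Here vertex 6 appears in no bag, so the decomposition is invalid.

No — vertex 6 appears in no bag.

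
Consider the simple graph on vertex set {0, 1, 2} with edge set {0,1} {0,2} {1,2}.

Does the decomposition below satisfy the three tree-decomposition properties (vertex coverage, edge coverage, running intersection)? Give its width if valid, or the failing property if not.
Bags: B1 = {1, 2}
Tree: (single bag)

A tree decomposition must satisfy three properties: every vertex lies in some bag; for every edge, both endpoints lie together in some bag; and for every vertex, the bags containing it form a connected subtree. Here vertex 0 appears in no bag, so the decomposition is invalid.

No — vertex 0 appears in no bag.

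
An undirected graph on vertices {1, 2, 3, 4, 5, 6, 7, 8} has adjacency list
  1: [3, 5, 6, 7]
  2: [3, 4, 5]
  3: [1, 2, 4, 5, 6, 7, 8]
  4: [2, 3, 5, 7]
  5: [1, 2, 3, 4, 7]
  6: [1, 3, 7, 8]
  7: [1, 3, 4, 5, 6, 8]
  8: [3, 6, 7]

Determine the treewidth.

A width-3 tree decomposition is:
Bags: B1 = {1, 3, 5, 7}  B2 = {3, 4, 5, 7}  B3 = {1, 3, 6, 7}  B4 = {3, 6, 7, 8}  B5 = {2, 3, 4, 5}
Tree: B1–B2, B1–B3, B3–B4, B2–B5
The largest bag has 4 vertices, giving width 3; this decomposition certifies tw(G) ≤ 3. Conversely, {2, 3, 4, 5} is a clique of size 4, and the vertices of any clique must share a bag in every tree decomposition; so some bag has ≥ 4 vertices and tw(G) ≥ 3. The upper and lower bounds meet at 3, so that is the treewidth.

3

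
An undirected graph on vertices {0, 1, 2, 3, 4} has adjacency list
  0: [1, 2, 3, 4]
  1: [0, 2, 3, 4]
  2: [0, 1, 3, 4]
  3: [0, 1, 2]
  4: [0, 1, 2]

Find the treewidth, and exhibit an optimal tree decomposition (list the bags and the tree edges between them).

Every bag has size at most 4, so the width is 4 − 1 = 3 and tw(G) ≤ 3. For the lower bound, the 4 vertices {0, 1, 2, 3} are pairwise adjacent, and any tree decomposition puts a clique entirely inside one bag — forcing width ≥ 3. Therefore the treewidth is 3.

Treewidth 3.
One such decomposition:
Bags: B1 = {0, 1, 2, 3}  B2 = {0, 1, 2, 4}
Tree: B1–B2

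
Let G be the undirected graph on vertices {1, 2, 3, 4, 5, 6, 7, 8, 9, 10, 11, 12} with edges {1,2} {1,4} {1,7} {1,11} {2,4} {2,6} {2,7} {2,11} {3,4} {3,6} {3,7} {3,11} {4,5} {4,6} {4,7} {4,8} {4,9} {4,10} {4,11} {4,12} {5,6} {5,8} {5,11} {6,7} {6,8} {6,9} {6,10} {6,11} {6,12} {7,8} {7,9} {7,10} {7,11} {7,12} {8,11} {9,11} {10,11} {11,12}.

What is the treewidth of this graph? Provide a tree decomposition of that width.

Every bag has size at most 5, so the width is 5 − 1 = 4 and tw(G) ≤ 4. On the other hand G contains the 5-clique {1, 2, 4, 7, 11}. A clique must lie in a single bag of any decomposition, so no decomposition can have width below 4. Hence tw(G) = 4 exactly.

Treewidth 4.
One such decomposition:
Bags: B1 = {4, 6, 7, 8, 11}  B2 = {2, 4, 6, 7, 11}  B3 = {4, 6, 7, 9, 11}  B4 = {1, 2, 4, 7, 11}  B5 = {4, 5, 6, 8, 11}  B6 = {4, 6, 7, 10, 11}  B7 = {4, 6, 7, 11, 12}  B8 = {3, 4, 6, 7, 11}
Tree: B1–B2, B2–B3, B2–B4, B1–B5, B2–B6, B3–B7, B7–B8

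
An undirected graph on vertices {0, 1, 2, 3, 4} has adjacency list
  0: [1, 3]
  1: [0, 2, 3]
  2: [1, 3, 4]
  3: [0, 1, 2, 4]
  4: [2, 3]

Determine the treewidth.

2

A width-2 tree decomposition is:
Bags: B1 = {1, 2, 3}  B2 = {2, 3, 4}  B3 = {0, 1, 3}
Tree: B1–B2, B1–B3
Each bag holds 3 vertices, so the decomposition has width 2, which upper-bounds the treewidth. Conversely, {0, 1, 3} is a clique of size 3, and the vertices of any clique must share a bag in every tree decomposition; so some bag has ≥ 3 vertices and tw(G) ≥ 2. The upper and lower bounds meet at 2, so that is the treewidth.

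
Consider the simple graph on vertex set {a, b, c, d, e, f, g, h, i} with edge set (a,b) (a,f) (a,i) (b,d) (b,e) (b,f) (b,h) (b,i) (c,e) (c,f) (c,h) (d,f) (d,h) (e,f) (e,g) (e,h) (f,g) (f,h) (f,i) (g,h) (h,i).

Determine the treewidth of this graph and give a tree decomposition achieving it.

Every bag has size at most 4, so the width is 4 − 1 = 3 and tw(G) ≤ 3. For the lower bound, the 4 vertices {e, f, g, h} are pairwise adjacent, and any tree decomposition puts a clique entirely inside one bag — forcing width ≥ 3. Therefore the treewidth is 3.

Treewidth 3.
One optimal decomposition is:
Bags: B1 = {b, d, f, h}  B2 = {b, f, h, i}  B3 = {b, e, f, h}  B4 = {c, e, f, h}  B5 = {a, b, f, i}  B6 = {e, f, g, h}
Tree: B1–B2, B2–B3, B3–B4, B2–B5, B3–B6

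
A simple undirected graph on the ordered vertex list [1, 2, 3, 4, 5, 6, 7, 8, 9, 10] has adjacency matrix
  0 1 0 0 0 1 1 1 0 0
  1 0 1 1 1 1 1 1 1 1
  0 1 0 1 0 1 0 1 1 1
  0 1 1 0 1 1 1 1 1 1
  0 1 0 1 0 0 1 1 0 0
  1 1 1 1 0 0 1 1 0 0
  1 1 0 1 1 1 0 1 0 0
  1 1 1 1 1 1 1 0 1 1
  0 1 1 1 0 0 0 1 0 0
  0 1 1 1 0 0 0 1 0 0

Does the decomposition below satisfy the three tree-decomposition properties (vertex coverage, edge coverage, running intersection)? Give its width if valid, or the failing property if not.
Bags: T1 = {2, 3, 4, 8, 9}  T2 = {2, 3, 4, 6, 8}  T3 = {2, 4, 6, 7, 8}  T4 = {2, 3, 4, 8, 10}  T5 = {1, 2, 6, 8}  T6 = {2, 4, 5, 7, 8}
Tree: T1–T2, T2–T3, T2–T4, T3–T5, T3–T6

No — edge (7,1) lies in no bag.

A tree decomposition must satisfy three properties: every vertex lies in some bag; for every edge, both endpoints lie together in some bag; and for every vertex, the bags containing it form a connected subtree. Here edge (7,1) lies in no bag, so the decomposition is invalid.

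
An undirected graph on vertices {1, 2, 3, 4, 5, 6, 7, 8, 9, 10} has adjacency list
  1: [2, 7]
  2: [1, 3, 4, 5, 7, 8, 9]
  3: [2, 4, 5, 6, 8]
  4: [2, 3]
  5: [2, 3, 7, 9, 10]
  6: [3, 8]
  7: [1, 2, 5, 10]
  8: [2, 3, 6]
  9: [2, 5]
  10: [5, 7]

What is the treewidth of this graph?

A width-2 tree decomposition is:
Bags: B1 = {2, 5, 9}  B2 = {2, 3, 5}  B3 = {2, 5, 7}  B4 = {5, 7, 10}  B5 = {2, 3, 4}  B6 = {2, 3, 8}  B7 = {1, 2, 7}  B8 = {3, 6, 8}
Tree: B1–B2, B2–B3, B3–B4, B2–B5, B2–B6, B3–B7, B6–B8
Every bag has size at most 3, so the width is 3 − 1 = 2 and tw(G) ≤ 2. On the other hand G contains the 3-clique {1, 2, 7}. A clique must lie in a single bag of any decomposition, so no decomposition can have width below 2. The upper and lower bounds meet at 2, so that is the treewidth.

2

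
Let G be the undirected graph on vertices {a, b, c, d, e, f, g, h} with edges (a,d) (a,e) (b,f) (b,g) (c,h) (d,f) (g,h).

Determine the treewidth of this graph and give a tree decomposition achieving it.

Treewidth 1.
Bags: B1 = {c, h}  B2 = {g, h}  B3 = {b, g}  B4 = {b, f}  B5 = {d, f}  B6 = {a, d}  B7 = {a, e}
Tree: B1–B2, B2–B3, B3–B4, B4–B5, B5–B6, B6–B7

Every bag has size at most 2, so the width is 2 − 1 = 1 and tw(G) ≤ 1. Any graph with an edge has treewidth ≥ 1, and G has the edge c–h. Hence tw(G) = 1 exactly.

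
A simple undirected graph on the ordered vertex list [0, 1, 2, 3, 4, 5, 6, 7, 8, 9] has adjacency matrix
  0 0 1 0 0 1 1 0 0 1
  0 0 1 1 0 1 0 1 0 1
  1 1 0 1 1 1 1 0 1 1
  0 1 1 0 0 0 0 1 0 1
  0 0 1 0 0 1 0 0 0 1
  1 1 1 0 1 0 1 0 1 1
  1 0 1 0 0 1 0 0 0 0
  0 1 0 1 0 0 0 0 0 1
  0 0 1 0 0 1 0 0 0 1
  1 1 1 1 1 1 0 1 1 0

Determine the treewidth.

A width-3 tree decomposition is:
Bags: B1 = {1, 2, 3, 9}  B2 = {1, 2, 5, 9}  B3 = {1, 3, 7, 9}  B4 = {0, 2, 5, 9}  B5 = {2, 4, 5, 9}  B6 = {0, 2, 5, 6}  B7 = {2, 5, 8, 9}
Tree: B1–B2, B1–B3, B2–B4, B4–B5, B4–B6, B2–B7
Each bag holds 4 vertices, so the decomposition has width 3, which upper-bounds the treewidth. On the other hand G contains the 4-clique {1, 2, 3, 9}. A clique must lie in a single bag of any decomposition, so no decomposition can have width below 3. Therefore the treewidth is 3.

3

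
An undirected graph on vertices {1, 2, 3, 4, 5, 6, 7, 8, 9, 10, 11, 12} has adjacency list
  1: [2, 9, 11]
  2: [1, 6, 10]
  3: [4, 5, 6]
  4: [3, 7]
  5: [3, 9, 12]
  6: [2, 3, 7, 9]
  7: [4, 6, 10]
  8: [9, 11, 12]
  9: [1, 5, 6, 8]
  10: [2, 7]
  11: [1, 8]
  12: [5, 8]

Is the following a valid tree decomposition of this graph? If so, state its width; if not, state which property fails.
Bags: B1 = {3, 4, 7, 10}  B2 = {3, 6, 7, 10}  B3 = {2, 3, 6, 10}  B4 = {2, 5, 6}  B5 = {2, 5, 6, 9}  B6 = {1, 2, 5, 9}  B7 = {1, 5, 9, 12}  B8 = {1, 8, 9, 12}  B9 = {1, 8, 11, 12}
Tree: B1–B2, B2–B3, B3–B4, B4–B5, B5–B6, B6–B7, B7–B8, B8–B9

No — edge (3,5) lies in no bag.

A tree decomposition must satisfy three properties: every vertex lies in some bag; for every edge, both endpoints lie together in some bag; and for every vertex, the bags containing it form a connected subtree. Here edge (3,5) lies in no bag, so the decomposition is invalid.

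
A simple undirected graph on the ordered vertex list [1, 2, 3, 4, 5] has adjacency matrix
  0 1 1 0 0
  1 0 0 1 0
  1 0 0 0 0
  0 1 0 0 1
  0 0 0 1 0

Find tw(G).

A width-1 tree decomposition is:
Bags: B1 = {4, 5}  B2 = {2, 4}  B3 = {1, 2}  B4 = {1, 3}
Tree: B1–B2, B2–B3, B3–B4
The largest bag has 2 vertices, giving width 1; this decomposition certifies tw(G) ≤ 1. G has an edge, so its treewidth is at least 1. Therefore the treewidth is 1.

1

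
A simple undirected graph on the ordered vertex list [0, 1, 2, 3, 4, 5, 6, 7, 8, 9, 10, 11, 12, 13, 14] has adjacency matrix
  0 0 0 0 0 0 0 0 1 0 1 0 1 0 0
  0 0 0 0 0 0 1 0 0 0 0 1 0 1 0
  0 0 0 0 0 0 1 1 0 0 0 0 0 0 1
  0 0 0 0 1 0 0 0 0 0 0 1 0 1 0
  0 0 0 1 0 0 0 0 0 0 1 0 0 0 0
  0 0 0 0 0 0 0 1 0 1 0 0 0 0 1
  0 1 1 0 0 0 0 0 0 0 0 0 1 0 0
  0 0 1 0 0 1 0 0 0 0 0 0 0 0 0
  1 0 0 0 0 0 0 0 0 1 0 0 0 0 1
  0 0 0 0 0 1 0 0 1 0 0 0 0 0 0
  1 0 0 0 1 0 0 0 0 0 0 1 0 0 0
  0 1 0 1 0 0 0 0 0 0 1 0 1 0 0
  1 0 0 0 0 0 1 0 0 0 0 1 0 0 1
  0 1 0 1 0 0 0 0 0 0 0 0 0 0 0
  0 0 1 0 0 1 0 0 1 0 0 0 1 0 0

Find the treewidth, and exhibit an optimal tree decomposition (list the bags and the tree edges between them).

Treewidth 3.
One optimal decomposition is:
Bags: B1 = {1, 3, 4, 13}  B2 = {1, 3, 4, 11}  B3 = {1, 4, 10, 11}  B4 = {1, 6, 10, 11}  B5 = {6, 10, 11, 12}  B6 = {0, 6, 10, 12}  B7 = {0, 2, 6, 12}  B8 = {0, 2, 12, 14}  B9 = {0, 2, 8, 14}  B10 = {2, 7, 8, 14}  B11 = {5, 7, 8, 14}  B12 = {5, 7, 8, 9}
Tree: B1–B2, B2–B3, B3–B4, B4–B5, B5–B6, B6–B7, B7–B8, B8–B9, B9–B10, B10–B11, B11–B12

Every bag has size at most 4, so the width is 4 − 1 = 3 and tw(G) ≤ 3. For the lower bound: the 4 vertex sets {3,4,13}, {1}, {11}, {0,6,10,12} are disjoint, each induces a connected subgraph, and every pair is joined by at least one edge of G. Contracting each set to a single vertex therefore yields K_{4} as a minor, and since treewidth is minor-monotone, tw(G) ≥ tw(K_{4}) = 3. The upper and lower bounds meet at 3, so that is the treewidth.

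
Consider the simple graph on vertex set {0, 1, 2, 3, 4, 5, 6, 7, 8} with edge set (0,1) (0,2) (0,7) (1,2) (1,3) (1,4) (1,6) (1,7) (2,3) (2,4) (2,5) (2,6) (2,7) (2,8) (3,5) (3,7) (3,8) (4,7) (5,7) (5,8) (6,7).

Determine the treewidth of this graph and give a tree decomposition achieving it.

Every bag has size at most 4, so the width is 4 − 1 = 3 and tw(G) ≤ 3. For the lower bound, the 4 vertices {2, 3, 5, 8} are pairwise adjacent, and any tree decomposition puts a clique entirely inside one bag — forcing width ≥ 3. Hence tw(G) = 3 exactly.

Treewidth 3.
Bags: B1 = {1, 2, 3, 7}  B2 = {0, 1, 2, 7}  B3 = {1, 2, 6, 7}  B4 = {2, 3, 5, 7}  B5 = {1, 2, 4, 7}  B6 = {2, 3, 5, 8}
Tree: B1–B2, B1–B3, B1–B4, B1–B5, B4–B6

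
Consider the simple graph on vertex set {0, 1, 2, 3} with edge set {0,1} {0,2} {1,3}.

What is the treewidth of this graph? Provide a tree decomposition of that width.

Treewidth 1.
One optimal decomposition is:
Bags: B1 = {0, 2}  B2 = {0, 1}  B3 = {1, 3}
Tree: B1–B2, B2–B3

The largest bag has 2 vertices, giving width 1; this decomposition certifies tw(G) ≤ 1. Any graph with an edge has treewidth ≥ 1, and G has the edge 0–2. Therefore the treewidth is 1.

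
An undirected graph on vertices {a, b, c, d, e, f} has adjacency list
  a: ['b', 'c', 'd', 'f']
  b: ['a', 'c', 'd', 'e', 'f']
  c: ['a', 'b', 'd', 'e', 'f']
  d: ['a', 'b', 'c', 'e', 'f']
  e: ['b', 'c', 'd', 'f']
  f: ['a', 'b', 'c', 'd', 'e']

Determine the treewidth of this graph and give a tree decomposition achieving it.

Treewidth 4.
Bags: B1 = {b, c, d, e, f}  B2 = {a, b, c, d, f}
Tree: B1–B2

Every bag has size at most 5, so the width is 5 − 1 = 4 and tw(G) ≤ 4. Conversely, {b, c, d, e, f} is a clique of size 5, and the vertices of any clique must share a bag in every tree decomposition; so some bag has ≥ 5 vertices and tw(G) ≥ 4. The upper and lower bounds meet at 4, so that is the treewidth.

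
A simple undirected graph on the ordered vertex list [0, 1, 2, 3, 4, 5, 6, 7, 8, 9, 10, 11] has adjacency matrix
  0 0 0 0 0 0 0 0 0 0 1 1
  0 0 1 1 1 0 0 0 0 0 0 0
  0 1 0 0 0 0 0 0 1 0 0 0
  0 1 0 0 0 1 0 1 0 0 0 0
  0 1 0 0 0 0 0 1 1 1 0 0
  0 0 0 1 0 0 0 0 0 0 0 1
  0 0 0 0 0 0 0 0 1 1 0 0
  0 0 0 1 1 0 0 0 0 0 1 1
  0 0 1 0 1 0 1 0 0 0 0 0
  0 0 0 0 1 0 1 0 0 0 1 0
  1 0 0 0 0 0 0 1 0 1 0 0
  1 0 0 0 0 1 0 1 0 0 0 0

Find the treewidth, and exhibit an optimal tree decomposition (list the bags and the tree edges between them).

Treewidth 3.
One such decomposition:
Bags: B1 = {1, 2, 6, 8}  B2 = {1, 4, 6, 8}  B3 = {1, 4, 6, 9}  B4 = {1, 3, 4, 9}  B5 = {3, 4, 7, 9}  B6 = {3, 7, 9, 10}  B7 = {3, 5, 7, 10}  B8 = {5, 7, 10, 11}  B9 = {0, 5, 10, 11}
Tree: B1–B2, B2–B3, B3–B4, B4–B5, B5–B6, B6–B7, B7–B8, B8–B9

Every bag has size at most 4, so the width is 4 − 1 = 3 and tw(G) ≤ 3. For the lower bound: the 4 vertex sets {2,6,8}, {1}, {4}, {3,7,9,10} are disjoint, each induces a connected subgraph, and every pair is joined by at least one edge of G. Contracting each set to a single vertex therefore yields K_{4} as a minor, and since treewidth is minor-monotone, tw(G) ≥ tw(K_{4}) = 3. Combining the bounds, tw(G) = 3.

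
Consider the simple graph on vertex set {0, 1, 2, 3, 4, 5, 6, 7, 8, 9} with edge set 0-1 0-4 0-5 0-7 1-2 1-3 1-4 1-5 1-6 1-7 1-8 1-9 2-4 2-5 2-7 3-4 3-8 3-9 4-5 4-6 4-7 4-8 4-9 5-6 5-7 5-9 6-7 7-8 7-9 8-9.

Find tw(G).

4

A width-4 tree decomposition is:
Bags: B1 = {0, 1, 4, 5, 7}  B2 = {1, 2, 4, 5, 7}  B3 = {1, 4, 5, 6, 7}  B4 = {1, 4, 5, 7, 9}  B5 = {1, 4, 7, 8, 9}  B6 = {1, 3, 4, 8, 9}
Tree: B1–B2, B1–B3, B1–B4, B4–B5, B5–B6
Each bag holds 5 vertices, so the decomposition has width 4, which upper-bounds the treewidth. Conversely, {1, 3, 4, 8, 9} is a clique of size 5, and the vertices of any clique must share a bag in every tree decomposition; so some bag has ≥ 5 vertices and tw(G) ≥ 4. Therefore the treewidth is 4.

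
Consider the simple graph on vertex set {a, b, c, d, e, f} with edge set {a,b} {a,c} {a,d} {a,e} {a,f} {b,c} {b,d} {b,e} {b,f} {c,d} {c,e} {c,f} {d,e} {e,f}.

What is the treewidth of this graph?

4

A width-4 tree decomposition is:
Bags: B1 = {a, b, c, e, f}  B2 = {a, b, c, d, e}
Tree: B1–B2
Every bag has size at most 5, so the width is 5 − 1 = 4 and tw(G) ≤ 4. On the other hand G contains the 5-clique {a, b, c, d, e}. A clique must lie in a single bag of any decomposition, so no decomposition can have width below 4. The upper and lower bounds meet at 4, so that is the treewidth.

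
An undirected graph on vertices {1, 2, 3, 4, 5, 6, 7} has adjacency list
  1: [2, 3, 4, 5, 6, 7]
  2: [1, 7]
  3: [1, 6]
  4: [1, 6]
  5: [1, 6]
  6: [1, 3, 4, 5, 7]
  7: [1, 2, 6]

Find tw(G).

A width-2 tree decomposition is:
Bags: B1 = {1, 3, 6}  B2 = {1, 5, 6}  B3 = {1, 4, 6}  B4 = {1, 6, 7}  B5 = {1, 2, 7}
Tree: B1–B2, B1–B3, B1–B4, B4–B5
Each bag holds 3 vertices, so the decomposition has width 2, which upper-bounds the treewidth. On the other hand G contains the 3-clique {1, 2, 7}. A clique must lie in a single bag of any decomposition, so no decomposition can have width below 2. Combining the bounds, tw(G) = 2.

2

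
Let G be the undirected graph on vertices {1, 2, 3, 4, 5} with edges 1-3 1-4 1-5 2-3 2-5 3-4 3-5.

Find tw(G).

A width-2 tree decomposition is:
Bags: B1 = {2, 3, 5}  B2 = {1, 3, 5}  B3 = {1, 3, 4}
Tree: B1–B2, B2–B3
Every bag has size at most 3, so the width is 3 − 1 = 2 and tw(G) ≤ 2. On the other hand G contains the 3-clique {1, 3, 4}. A clique must lie in a single bag of any decomposition, so no decomposition can have width below 2. Therefore the treewidth is 2.

2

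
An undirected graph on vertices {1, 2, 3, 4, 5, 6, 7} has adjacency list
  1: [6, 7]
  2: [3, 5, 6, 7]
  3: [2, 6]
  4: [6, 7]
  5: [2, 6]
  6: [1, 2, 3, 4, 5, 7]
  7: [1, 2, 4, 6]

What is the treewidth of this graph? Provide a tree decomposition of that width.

Every bag has size at most 3, so the width is 3 − 1 = 2 and tw(G) ≤ 2. Conversely, {1, 6, 7} is a clique of size 3, and the vertices of any clique must share a bag in every tree decomposition; so some bag has ≥ 3 vertices and tw(G) ≥ 2. The upper and lower bounds meet at 2, so that is the treewidth.

Treewidth 2.
One such decomposition:
Bags: B1 = {2, 5, 6}  B2 = {2, 6, 7}  B3 = {1, 6, 7}  B4 = {4, 6, 7}  B5 = {2, 3, 6}
Tree: B1–B2, B2–B3, B2–B4, B2–B5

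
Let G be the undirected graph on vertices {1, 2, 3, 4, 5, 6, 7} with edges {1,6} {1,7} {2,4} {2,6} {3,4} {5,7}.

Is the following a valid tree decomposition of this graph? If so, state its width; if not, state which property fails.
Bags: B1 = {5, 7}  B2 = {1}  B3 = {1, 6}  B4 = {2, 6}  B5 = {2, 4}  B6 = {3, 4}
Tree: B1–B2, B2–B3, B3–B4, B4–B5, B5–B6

A tree decomposition must satisfy three properties: every vertex lies in some bag; for every edge, both endpoints lie together in some bag; and for every vertex, the bags containing it form a connected subtree. Here edge (7,1) lies in no bag, so the decomposition is invalid.

No — edge (7,1) lies in no bag.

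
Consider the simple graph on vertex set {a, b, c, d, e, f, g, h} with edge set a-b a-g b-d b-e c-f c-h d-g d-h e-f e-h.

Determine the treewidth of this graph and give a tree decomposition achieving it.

Each bag holds 3 vertices, so the decomposition has width 2, which upper-bounds the treewidth. The edges f–c–h–e–f form a cycle, so G is not a tree and its treewidth is at least 2. Combining the bounds, tw(G) = 2.

Treewidth 2.
Bags: B1 = {c, e, f}  B2 = {c, e, h}  B3 = {b, e, h}  B4 = {b, d, h}  B5 = {a, b, d}  B6 = {a, d, g}
Tree: B1–B2, B2–B3, B3–B4, B4–B5, B5–B6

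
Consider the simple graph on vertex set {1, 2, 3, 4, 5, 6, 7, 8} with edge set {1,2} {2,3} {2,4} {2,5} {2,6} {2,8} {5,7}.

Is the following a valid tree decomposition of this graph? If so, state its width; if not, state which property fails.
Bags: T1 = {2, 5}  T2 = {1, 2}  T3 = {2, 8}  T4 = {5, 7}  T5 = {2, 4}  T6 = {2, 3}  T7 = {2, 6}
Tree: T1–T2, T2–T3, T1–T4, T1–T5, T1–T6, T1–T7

Vertex coverage: the bags together contain {1, 2, 3, 4, 5, 6, 7, 8}, the full vertex set. Edge coverage: each edge of G has both endpoints in at least one bag. Running intersection: for every vertex, the bags containing it form a connected subtree. All three properties hold, so this is a valid tree decomposition of width max|bag| − 1 = 1, and hence tw(G) ≤ 1.

Yes; width 1.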